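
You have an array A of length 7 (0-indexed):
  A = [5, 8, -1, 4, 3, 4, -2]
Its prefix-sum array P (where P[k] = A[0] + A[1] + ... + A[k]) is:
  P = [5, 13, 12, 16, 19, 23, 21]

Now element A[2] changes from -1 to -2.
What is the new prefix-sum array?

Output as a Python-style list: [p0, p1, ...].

Answer: [5, 13, 11, 15, 18, 22, 20]

Derivation:
Change: A[2] -1 -> -2, delta = -1
P[k] for k < 2: unchanged (A[2] not included)
P[k] for k >= 2: shift by delta = -1
  P[0] = 5 + 0 = 5
  P[1] = 13 + 0 = 13
  P[2] = 12 + -1 = 11
  P[3] = 16 + -1 = 15
  P[4] = 19 + -1 = 18
  P[5] = 23 + -1 = 22
  P[6] = 21 + -1 = 20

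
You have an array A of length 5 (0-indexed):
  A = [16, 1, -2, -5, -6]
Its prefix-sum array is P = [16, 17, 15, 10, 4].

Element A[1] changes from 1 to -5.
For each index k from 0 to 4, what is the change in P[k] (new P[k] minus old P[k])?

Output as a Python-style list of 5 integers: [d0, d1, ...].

Answer: [0, -6, -6, -6, -6]

Derivation:
Element change: A[1] 1 -> -5, delta = -6
For k < 1: P[k] unchanged, delta_P[k] = 0
For k >= 1: P[k] shifts by exactly -6
Delta array: [0, -6, -6, -6, -6]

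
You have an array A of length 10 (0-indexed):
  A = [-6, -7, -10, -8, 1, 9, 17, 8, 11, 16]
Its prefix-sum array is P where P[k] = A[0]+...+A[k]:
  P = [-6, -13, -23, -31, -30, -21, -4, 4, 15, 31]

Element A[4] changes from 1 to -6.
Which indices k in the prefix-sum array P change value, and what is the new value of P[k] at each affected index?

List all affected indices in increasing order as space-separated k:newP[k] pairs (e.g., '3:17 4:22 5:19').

Answer: 4:-37 5:-28 6:-11 7:-3 8:8 9:24

Derivation:
P[k] = A[0] + ... + A[k]
P[k] includes A[4] iff k >= 4
Affected indices: 4, 5, ..., 9; delta = -7
  P[4]: -30 + -7 = -37
  P[5]: -21 + -7 = -28
  P[6]: -4 + -7 = -11
  P[7]: 4 + -7 = -3
  P[8]: 15 + -7 = 8
  P[9]: 31 + -7 = 24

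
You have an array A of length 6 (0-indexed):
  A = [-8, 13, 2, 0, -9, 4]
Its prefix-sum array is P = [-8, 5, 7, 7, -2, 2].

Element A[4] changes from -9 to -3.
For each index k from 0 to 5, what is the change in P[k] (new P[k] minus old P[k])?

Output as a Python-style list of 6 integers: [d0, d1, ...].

Element change: A[4] -9 -> -3, delta = 6
For k < 4: P[k] unchanged, delta_P[k] = 0
For k >= 4: P[k] shifts by exactly 6
Delta array: [0, 0, 0, 0, 6, 6]

Answer: [0, 0, 0, 0, 6, 6]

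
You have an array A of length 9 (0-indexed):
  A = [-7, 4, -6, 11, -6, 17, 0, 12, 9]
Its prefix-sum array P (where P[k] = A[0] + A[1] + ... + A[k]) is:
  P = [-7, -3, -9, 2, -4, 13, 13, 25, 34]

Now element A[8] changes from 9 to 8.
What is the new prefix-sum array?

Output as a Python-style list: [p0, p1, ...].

Change: A[8] 9 -> 8, delta = -1
P[k] for k < 8: unchanged (A[8] not included)
P[k] for k >= 8: shift by delta = -1
  P[0] = -7 + 0 = -7
  P[1] = -3 + 0 = -3
  P[2] = -9 + 0 = -9
  P[3] = 2 + 0 = 2
  P[4] = -4 + 0 = -4
  P[5] = 13 + 0 = 13
  P[6] = 13 + 0 = 13
  P[7] = 25 + 0 = 25
  P[8] = 34 + -1 = 33

Answer: [-7, -3, -9, 2, -4, 13, 13, 25, 33]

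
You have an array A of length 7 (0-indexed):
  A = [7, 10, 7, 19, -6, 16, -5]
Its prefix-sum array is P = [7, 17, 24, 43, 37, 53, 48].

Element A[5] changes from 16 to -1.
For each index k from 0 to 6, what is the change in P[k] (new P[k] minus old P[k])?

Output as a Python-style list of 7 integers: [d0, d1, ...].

Answer: [0, 0, 0, 0, 0, -17, -17]

Derivation:
Element change: A[5] 16 -> -1, delta = -17
For k < 5: P[k] unchanged, delta_P[k] = 0
For k >= 5: P[k] shifts by exactly -17
Delta array: [0, 0, 0, 0, 0, -17, -17]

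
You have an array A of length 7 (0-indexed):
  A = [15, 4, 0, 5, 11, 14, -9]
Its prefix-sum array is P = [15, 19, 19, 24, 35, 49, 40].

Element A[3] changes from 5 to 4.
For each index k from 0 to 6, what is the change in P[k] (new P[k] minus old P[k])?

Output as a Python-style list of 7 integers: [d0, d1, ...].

Answer: [0, 0, 0, -1, -1, -1, -1]

Derivation:
Element change: A[3] 5 -> 4, delta = -1
For k < 3: P[k] unchanged, delta_P[k] = 0
For k >= 3: P[k] shifts by exactly -1
Delta array: [0, 0, 0, -1, -1, -1, -1]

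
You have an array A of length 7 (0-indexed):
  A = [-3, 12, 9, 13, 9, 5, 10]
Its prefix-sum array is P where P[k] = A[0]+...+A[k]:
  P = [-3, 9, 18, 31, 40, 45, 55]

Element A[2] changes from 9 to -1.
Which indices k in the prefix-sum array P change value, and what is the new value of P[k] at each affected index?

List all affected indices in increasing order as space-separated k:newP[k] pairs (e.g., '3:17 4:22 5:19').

Answer: 2:8 3:21 4:30 5:35 6:45

Derivation:
P[k] = A[0] + ... + A[k]
P[k] includes A[2] iff k >= 2
Affected indices: 2, 3, ..., 6; delta = -10
  P[2]: 18 + -10 = 8
  P[3]: 31 + -10 = 21
  P[4]: 40 + -10 = 30
  P[5]: 45 + -10 = 35
  P[6]: 55 + -10 = 45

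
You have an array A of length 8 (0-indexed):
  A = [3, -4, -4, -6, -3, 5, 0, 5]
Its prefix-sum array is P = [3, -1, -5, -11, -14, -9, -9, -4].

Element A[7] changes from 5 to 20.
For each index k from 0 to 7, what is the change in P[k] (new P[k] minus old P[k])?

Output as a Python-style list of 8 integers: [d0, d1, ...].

Answer: [0, 0, 0, 0, 0, 0, 0, 15]

Derivation:
Element change: A[7] 5 -> 20, delta = 15
For k < 7: P[k] unchanged, delta_P[k] = 0
For k >= 7: P[k] shifts by exactly 15
Delta array: [0, 0, 0, 0, 0, 0, 0, 15]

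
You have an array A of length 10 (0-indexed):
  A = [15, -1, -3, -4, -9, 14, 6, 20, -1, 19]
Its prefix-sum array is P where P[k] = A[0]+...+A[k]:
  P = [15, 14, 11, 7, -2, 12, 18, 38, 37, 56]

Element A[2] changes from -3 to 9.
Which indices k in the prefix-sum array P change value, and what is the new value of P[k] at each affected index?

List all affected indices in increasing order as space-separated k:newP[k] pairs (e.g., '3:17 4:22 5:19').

Answer: 2:23 3:19 4:10 5:24 6:30 7:50 8:49 9:68

Derivation:
P[k] = A[0] + ... + A[k]
P[k] includes A[2] iff k >= 2
Affected indices: 2, 3, ..., 9; delta = 12
  P[2]: 11 + 12 = 23
  P[3]: 7 + 12 = 19
  P[4]: -2 + 12 = 10
  P[5]: 12 + 12 = 24
  P[6]: 18 + 12 = 30
  P[7]: 38 + 12 = 50
  P[8]: 37 + 12 = 49
  P[9]: 56 + 12 = 68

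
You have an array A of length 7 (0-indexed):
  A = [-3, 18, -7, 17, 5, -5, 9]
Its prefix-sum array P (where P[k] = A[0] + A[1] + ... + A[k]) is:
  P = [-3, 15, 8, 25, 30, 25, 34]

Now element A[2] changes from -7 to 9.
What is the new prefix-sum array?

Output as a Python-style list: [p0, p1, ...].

Answer: [-3, 15, 24, 41, 46, 41, 50]

Derivation:
Change: A[2] -7 -> 9, delta = 16
P[k] for k < 2: unchanged (A[2] not included)
P[k] for k >= 2: shift by delta = 16
  P[0] = -3 + 0 = -3
  P[1] = 15 + 0 = 15
  P[2] = 8 + 16 = 24
  P[3] = 25 + 16 = 41
  P[4] = 30 + 16 = 46
  P[5] = 25 + 16 = 41
  P[6] = 34 + 16 = 50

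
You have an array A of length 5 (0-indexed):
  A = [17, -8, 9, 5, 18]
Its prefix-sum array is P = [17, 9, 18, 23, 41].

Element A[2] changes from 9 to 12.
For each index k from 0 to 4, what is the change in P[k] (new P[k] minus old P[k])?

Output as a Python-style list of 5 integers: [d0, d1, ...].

Answer: [0, 0, 3, 3, 3]

Derivation:
Element change: A[2] 9 -> 12, delta = 3
For k < 2: P[k] unchanged, delta_P[k] = 0
For k >= 2: P[k] shifts by exactly 3
Delta array: [0, 0, 3, 3, 3]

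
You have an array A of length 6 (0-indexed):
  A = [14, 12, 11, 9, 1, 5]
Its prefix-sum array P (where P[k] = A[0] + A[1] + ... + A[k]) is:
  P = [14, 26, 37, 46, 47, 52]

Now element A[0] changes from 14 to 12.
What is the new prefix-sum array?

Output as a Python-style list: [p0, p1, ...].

Answer: [12, 24, 35, 44, 45, 50]

Derivation:
Change: A[0] 14 -> 12, delta = -2
P[k] for k < 0: unchanged (A[0] not included)
P[k] for k >= 0: shift by delta = -2
  P[0] = 14 + -2 = 12
  P[1] = 26 + -2 = 24
  P[2] = 37 + -2 = 35
  P[3] = 46 + -2 = 44
  P[4] = 47 + -2 = 45
  P[5] = 52 + -2 = 50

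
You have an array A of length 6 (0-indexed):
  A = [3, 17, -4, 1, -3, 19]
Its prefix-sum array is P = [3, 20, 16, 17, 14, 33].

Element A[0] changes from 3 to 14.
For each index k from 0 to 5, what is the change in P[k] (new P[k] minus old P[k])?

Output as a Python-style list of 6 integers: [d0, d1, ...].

Answer: [11, 11, 11, 11, 11, 11]

Derivation:
Element change: A[0] 3 -> 14, delta = 11
For k < 0: P[k] unchanged, delta_P[k] = 0
For k >= 0: P[k] shifts by exactly 11
Delta array: [11, 11, 11, 11, 11, 11]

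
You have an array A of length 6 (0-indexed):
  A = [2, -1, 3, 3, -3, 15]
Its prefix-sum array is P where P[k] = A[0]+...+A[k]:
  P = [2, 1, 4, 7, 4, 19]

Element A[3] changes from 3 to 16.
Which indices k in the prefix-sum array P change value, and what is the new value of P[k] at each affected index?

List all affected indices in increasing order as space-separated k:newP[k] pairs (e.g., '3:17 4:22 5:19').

Answer: 3:20 4:17 5:32

Derivation:
P[k] = A[0] + ... + A[k]
P[k] includes A[3] iff k >= 3
Affected indices: 3, 4, ..., 5; delta = 13
  P[3]: 7 + 13 = 20
  P[4]: 4 + 13 = 17
  P[5]: 19 + 13 = 32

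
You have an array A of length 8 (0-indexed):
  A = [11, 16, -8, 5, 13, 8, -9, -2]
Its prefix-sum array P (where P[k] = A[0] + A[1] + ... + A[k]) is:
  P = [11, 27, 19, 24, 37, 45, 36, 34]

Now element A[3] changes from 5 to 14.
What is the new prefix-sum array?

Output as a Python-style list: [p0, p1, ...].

Answer: [11, 27, 19, 33, 46, 54, 45, 43]

Derivation:
Change: A[3] 5 -> 14, delta = 9
P[k] for k < 3: unchanged (A[3] not included)
P[k] for k >= 3: shift by delta = 9
  P[0] = 11 + 0 = 11
  P[1] = 27 + 0 = 27
  P[2] = 19 + 0 = 19
  P[3] = 24 + 9 = 33
  P[4] = 37 + 9 = 46
  P[5] = 45 + 9 = 54
  P[6] = 36 + 9 = 45
  P[7] = 34 + 9 = 43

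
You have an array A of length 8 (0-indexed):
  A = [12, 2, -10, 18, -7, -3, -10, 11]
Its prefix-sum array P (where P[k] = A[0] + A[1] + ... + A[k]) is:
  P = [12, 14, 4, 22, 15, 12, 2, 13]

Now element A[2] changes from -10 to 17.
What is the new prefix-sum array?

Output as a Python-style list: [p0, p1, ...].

Change: A[2] -10 -> 17, delta = 27
P[k] for k < 2: unchanged (A[2] not included)
P[k] for k >= 2: shift by delta = 27
  P[0] = 12 + 0 = 12
  P[1] = 14 + 0 = 14
  P[2] = 4 + 27 = 31
  P[3] = 22 + 27 = 49
  P[4] = 15 + 27 = 42
  P[5] = 12 + 27 = 39
  P[6] = 2 + 27 = 29
  P[7] = 13 + 27 = 40

Answer: [12, 14, 31, 49, 42, 39, 29, 40]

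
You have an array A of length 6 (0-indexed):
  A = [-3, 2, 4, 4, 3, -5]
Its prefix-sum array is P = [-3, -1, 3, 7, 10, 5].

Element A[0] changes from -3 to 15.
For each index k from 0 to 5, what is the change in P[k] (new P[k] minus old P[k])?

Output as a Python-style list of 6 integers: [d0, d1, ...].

Element change: A[0] -3 -> 15, delta = 18
For k < 0: P[k] unchanged, delta_P[k] = 0
For k >= 0: P[k] shifts by exactly 18
Delta array: [18, 18, 18, 18, 18, 18]

Answer: [18, 18, 18, 18, 18, 18]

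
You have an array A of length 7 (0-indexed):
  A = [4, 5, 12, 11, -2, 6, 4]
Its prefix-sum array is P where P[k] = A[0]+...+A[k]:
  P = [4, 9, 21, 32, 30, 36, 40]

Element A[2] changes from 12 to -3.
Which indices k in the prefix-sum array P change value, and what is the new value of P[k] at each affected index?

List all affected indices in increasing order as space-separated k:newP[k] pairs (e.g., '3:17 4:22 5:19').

Answer: 2:6 3:17 4:15 5:21 6:25

Derivation:
P[k] = A[0] + ... + A[k]
P[k] includes A[2] iff k >= 2
Affected indices: 2, 3, ..., 6; delta = -15
  P[2]: 21 + -15 = 6
  P[3]: 32 + -15 = 17
  P[4]: 30 + -15 = 15
  P[5]: 36 + -15 = 21
  P[6]: 40 + -15 = 25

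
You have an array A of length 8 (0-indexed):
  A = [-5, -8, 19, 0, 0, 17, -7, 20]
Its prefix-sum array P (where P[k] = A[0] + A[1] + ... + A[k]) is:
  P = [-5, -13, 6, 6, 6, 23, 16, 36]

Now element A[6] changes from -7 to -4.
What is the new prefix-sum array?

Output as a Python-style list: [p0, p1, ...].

Answer: [-5, -13, 6, 6, 6, 23, 19, 39]

Derivation:
Change: A[6] -7 -> -4, delta = 3
P[k] for k < 6: unchanged (A[6] not included)
P[k] for k >= 6: shift by delta = 3
  P[0] = -5 + 0 = -5
  P[1] = -13 + 0 = -13
  P[2] = 6 + 0 = 6
  P[3] = 6 + 0 = 6
  P[4] = 6 + 0 = 6
  P[5] = 23 + 0 = 23
  P[6] = 16 + 3 = 19
  P[7] = 36 + 3 = 39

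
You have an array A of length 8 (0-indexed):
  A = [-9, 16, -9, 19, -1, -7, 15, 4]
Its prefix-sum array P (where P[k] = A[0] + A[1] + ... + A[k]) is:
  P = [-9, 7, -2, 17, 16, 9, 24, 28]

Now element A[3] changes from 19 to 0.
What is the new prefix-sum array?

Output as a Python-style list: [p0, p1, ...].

Change: A[3] 19 -> 0, delta = -19
P[k] for k < 3: unchanged (A[3] not included)
P[k] for k >= 3: shift by delta = -19
  P[0] = -9 + 0 = -9
  P[1] = 7 + 0 = 7
  P[2] = -2 + 0 = -2
  P[3] = 17 + -19 = -2
  P[4] = 16 + -19 = -3
  P[5] = 9 + -19 = -10
  P[6] = 24 + -19 = 5
  P[7] = 28 + -19 = 9

Answer: [-9, 7, -2, -2, -3, -10, 5, 9]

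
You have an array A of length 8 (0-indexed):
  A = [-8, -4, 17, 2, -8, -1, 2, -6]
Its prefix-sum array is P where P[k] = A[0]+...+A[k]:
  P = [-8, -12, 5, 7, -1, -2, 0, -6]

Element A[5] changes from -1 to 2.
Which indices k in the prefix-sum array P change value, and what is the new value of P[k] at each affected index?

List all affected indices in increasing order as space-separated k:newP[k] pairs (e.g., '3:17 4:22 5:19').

Answer: 5:1 6:3 7:-3

Derivation:
P[k] = A[0] + ... + A[k]
P[k] includes A[5] iff k >= 5
Affected indices: 5, 6, ..., 7; delta = 3
  P[5]: -2 + 3 = 1
  P[6]: 0 + 3 = 3
  P[7]: -6 + 3 = -3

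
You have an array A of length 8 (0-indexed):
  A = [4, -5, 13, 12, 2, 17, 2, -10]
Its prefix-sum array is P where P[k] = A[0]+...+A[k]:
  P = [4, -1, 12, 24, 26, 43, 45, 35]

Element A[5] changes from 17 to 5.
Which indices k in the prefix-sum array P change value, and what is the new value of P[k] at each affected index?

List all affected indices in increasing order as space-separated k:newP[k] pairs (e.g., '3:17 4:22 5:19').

Answer: 5:31 6:33 7:23

Derivation:
P[k] = A[0] + ... + A[k]
P[k] includes A[5] iff k >= 5
Affected indices: 5, 6, ..., 7; delta = -12
  P[5]: 43 + -12 = 31
  P[6]: 45 + -12 = 33
  P[7]: 35 + -12 = 23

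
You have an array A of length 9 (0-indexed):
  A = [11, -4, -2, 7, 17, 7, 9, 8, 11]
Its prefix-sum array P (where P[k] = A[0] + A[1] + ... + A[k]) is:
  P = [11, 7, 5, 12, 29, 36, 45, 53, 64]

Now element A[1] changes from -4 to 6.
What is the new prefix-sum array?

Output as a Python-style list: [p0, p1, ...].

Answer: [11, 17, 15, 22, 39, 46, 55, 63, 74]

Derivation:
Change: A[1] -4 -> 6, delta = 10
P[k] for k < 1: unchanged (A[1] not included)
P[k] for k >= 1: shift by delta = 10
  P[0] = 11 + 0 = 11
  P[1] = 7 + 10 = 17
  P[2] = 5 + 10 = 15
  P[3] = 12 + 10 = 22
  P[4] = 29 + 10 = 39
  P[5] = 36 + 10 = 46
  P[6] = 45 + 10 = 55
  P[7] = 53 + 10 = 63
  P[8] = 64 + 10 = 74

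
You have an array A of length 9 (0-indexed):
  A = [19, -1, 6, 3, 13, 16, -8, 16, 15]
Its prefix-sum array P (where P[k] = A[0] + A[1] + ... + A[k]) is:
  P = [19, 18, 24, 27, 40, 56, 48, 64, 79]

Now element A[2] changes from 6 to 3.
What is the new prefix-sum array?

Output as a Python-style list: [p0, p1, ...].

Change: A[2] 6 -> 3, delta = -3
P[k] for k < 2: unchanged (A[2] not included)
P[k] for k >= 2: shift by delta = -3
  P[0] = 19 + 0 = 19
  P[1] = 18 + 0 = 18
  P[2] = 24 + -3 = 21
  P[3] = 27 + -3 = 24
  P[4] = 40 + -3 = 37
  P[5] = 56 + -3 = 53
  P[6] = 48 + -3 = 45
  P[7] = 64 + -3 = 61
  P[8] = 79 + -3 = 76

Answer: [19, 18, 21, 24, 37, 53, 45, 61, 76]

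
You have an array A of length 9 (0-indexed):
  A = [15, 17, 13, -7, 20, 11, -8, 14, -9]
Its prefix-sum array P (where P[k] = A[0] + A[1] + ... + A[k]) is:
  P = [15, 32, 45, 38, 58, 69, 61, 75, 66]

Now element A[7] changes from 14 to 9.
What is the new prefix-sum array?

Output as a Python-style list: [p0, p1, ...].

Answer: [15, 32, 45, 38, 58, 69, 61, 70, 61]

Derivation:
Change: A[7] 14 -> 9, delta = -5
P[k] for k < 7: unchanged (A[7] not included)
P[k] for k >= 7: shift by delta = -5
  P[0] = 15 + 0 = 15
  P[1] = 32 + 0 = 32
  P[2] = 45 + 0 = 45
  P[3] = 38 + 0 = 38
  P[4] = 58 + 0 = 58
  P[5] = 69 + 0 = 69
  P[6] = 61 + 0 = 61
  P[7] = 75 + -5 = 70
  P[8] = 66 + -5 = 61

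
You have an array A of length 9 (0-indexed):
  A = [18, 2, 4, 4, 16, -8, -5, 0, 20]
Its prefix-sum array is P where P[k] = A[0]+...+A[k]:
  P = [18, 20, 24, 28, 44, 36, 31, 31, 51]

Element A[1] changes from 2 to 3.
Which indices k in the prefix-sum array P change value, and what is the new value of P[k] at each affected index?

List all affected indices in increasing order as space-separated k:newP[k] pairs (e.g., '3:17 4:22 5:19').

Answer: 1:21 2:25 3:29 4:45 5:37 6:32 7:32 8:52

Derivation:
P[k] = A[0] + ... + A[k]
P[k] includes A[1] iff k >= 1
Affected indices: 1, 2, ..., 8; delta = 1
  P[1]: 20 + 1 = 21
  P[2]: 24 + 1 = 25
  P[3]: 28 + 1 = 29
  P[4]: 44 + 1 = 45
  P[5]: 36 + 1 = 37
  P[6]: 31 + 1 = 32
  P[7]: 31 + 1 = 32
  P[8]: 51 + 1 = 52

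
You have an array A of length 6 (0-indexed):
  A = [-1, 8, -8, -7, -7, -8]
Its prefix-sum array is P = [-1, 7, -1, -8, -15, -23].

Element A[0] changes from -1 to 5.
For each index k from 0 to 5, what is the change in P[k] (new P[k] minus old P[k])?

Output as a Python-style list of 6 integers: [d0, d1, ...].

Element change: A[0] -1 -> 5, delta = 6
For k < 0: P[k] unchanged, delta_P[k] = 0
For k >= 0: P[k] shifts by exactly 6
Delta array: [6, 6, 6, 6, 6, 6]

Answer: [6, 6, 6, 6, 6, 6]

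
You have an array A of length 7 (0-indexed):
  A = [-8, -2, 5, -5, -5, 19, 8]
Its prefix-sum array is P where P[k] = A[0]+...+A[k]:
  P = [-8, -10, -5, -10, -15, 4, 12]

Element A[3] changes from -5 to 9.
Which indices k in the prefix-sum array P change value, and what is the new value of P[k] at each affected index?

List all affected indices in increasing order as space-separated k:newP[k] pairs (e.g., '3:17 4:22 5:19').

Answer: 3:4 4:-1 5:18 6:26

Derivation:
P[k] = A[0] + ... + A[k]
P[k] includes A[3] iff k >= 3
Affected indices: 3, 4, ..., 6; delta = 14
  P[3]: -10 + 14 = 4
  P[4]: -15 + 14 = -1
  P[5]: 4 + 14 = 18
  P[6]: 12 + 14 = 26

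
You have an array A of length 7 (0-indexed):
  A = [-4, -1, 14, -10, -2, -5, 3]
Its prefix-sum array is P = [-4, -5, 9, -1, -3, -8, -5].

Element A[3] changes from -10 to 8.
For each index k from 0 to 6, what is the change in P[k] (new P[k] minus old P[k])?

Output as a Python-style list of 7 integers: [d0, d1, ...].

Answer: [0, 0, 0, 18, 18, 18, 18]

Derivation:
Element change: A[3] -10 -> 8, delta = 18
For k < 3: P[k] unchanged, delta_P[k] = 0
For k >= 3: P[k] shifts by exactly 18
Delta array: [0, 0, 0, 18, 18, 18, 18]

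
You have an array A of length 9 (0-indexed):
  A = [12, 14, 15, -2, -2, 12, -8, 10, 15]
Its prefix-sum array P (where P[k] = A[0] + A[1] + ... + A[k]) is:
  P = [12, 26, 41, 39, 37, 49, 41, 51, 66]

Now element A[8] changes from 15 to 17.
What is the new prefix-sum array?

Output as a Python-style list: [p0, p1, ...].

Answer: [12, 26, 41, 39, 37, 49, 41, 51, 68]

Derivation:
Change: A[8] 15 -> 17, delta = 2
P[k] for k < 8: unchanged (A[8] not included)
P[k] for k >= 8: shift by delta = 2
  P[0] = 12 + 0 = 12
  P[1] = 26 + 0 = 26
  P[2] = 41 + 0 = 41
  P[3] = 39 + 0 = 39
  P[4] = 37 + 0 = 37
  P[5] = 49 + 0 = 49
  P[6] = 41 + 0 = 41
  P[7] = 51 + 0 = 51
  P[8] = 66 + 2 = 68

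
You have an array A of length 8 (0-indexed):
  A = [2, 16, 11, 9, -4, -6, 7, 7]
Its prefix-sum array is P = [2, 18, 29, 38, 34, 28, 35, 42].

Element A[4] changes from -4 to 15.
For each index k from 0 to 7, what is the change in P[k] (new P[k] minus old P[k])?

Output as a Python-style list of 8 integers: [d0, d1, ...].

Answer: [0, 0, 0, 0, 19, 19, 19, 19]

Derivation:
Element change: A[4] -4 -> 15, delta = 19
For k < 4: P[k] unchanged, delta_P[k] = 0
For k >= 4: P[k] shifts by exactly 19
Delta array: [0, 0, 0, 0, 19, 19, 19, 19]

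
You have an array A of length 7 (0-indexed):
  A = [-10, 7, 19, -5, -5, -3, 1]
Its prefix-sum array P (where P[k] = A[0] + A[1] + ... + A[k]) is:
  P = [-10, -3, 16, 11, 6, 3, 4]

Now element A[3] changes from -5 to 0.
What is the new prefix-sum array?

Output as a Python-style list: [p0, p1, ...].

Answer: [-10, -3, 16, 16, 11, 8, 9]

Derivation:
Change: A[3] -5 -> 0, delta = 5
P[k] for k < 3: unchanged (A[3] not included)
P[k] for k >= 3: shift by delta = 5
  P[0] = -10 + 0 = -10
  P[1] = -3 + 0 = -3
  P[2] = 16 + 0 = 16
  P[3] = 11 + 5 = 16
  P[4] = 6 + 5 = 11
  P[5] = 3 + 5 = 8
  P[6] = 4 + 5 = 9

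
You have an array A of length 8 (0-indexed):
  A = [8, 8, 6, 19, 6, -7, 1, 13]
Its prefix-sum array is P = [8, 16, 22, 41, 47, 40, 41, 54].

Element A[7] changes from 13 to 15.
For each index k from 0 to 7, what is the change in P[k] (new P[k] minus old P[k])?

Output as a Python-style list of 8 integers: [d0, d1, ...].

Element change: A[7] 13 -> 15, delta = 2
For k < 7: P[k] unchanged, delta_P[k] = 0
For k >= 7: P[k] shifts by exactly 2
Delta array: [0, 0, 0, 0, 0, 0, 0, 2]

Answer: [0, 0, 0, 0, 0, 0, 0, 2]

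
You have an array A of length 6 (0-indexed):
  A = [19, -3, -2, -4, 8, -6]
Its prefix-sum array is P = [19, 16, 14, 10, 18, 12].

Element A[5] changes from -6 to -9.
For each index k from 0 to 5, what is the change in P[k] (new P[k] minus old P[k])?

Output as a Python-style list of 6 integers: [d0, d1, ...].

Element change: A[5] -6 -> -9, delta = -3
For k < 5: P[k] unchanged, delta_P[k] = 0
For k >= 5: P[k] shifts by exactly -3
Delta array: [0, 0, 0, 0, 0, -3]

Answer: [0, 0, 0, 0, 0, -3]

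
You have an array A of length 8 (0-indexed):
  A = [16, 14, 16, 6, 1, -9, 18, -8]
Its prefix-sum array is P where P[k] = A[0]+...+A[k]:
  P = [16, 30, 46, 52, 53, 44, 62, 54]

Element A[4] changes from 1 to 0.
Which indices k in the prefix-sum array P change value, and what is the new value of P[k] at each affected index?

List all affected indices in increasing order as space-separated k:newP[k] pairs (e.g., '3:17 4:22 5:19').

Answer: 4:52 5:43 6:61 7:53

Derivation:
P[k] = A[0] + ... + A[k]
P[k] includes A[4] iff k >= 4
Affected indices: 4, 5, ..., 7; delta = -1
  P[4]: 53 + -1 = 52
  P[5]: 44 + -1 = 43
  P[6]: 62 + -1 = 61
  P[7]: 54 + -1 = 53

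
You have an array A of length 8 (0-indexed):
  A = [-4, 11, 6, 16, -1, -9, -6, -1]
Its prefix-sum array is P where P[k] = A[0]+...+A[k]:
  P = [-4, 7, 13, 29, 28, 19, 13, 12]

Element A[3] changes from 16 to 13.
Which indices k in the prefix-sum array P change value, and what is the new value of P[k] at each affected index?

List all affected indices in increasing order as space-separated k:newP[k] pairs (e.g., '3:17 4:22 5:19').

Answer: 3:26 4:25 5:16 6:10 7:9

Derivation:
P[k] = A[0] + ... + A[k]
P[k] includes A[3] iff k >= 3
Affected indices: 3, 4, ..., 7; delta = -3
  P[3]: 29 + -3 = 26
  P[4]: 28 + -3 = 25
  P[5]: 19 + -3 = 16
  P[6]: 13 + -3 = 10
  P[7]: 12 + -3 = 9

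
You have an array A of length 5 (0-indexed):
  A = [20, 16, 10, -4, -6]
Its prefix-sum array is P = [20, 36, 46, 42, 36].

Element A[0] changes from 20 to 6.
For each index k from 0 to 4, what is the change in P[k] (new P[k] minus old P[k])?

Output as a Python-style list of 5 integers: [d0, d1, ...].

Answer: [-14, -14, -14, -14, -14]

Derivation:
Element change: A[0] 20 -> 6, delta = -14
For k < 0: P[k] unchanged, delta_P[k] = 0
For k >= 0: P[k] shifts by exactly -14
Delta array: [-14, -14, -14, -14, -14]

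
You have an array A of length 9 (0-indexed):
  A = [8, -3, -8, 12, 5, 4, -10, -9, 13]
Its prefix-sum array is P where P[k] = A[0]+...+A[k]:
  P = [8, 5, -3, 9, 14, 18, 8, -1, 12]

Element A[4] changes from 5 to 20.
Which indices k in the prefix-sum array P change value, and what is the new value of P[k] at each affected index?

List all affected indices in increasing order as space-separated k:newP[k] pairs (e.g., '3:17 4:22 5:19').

Answer: 4:29 5:33 6:23 7:14 8:27

Derivation:
P[k] = A[0] + ... + A[k]
P[k] includes A[4] iff k >= 4
Affected indices: 4, 5, ..., 8; delta = 15
  P[4]: 14 + 15 = 29
  P[5]: 18 + 15 = 33
  P[6]: 8 + 15 = 23
  P[7]: -1 + 15 = 14
  P[8]: 12 + 15 = 27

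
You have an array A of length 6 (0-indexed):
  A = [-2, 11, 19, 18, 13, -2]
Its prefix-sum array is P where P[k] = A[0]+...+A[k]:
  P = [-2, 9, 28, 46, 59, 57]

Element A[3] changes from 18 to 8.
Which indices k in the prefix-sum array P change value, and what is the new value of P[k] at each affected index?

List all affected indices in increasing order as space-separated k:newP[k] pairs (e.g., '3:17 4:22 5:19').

P[k] = A[0] + ... + A[k]
P[k] includes A[3] iff k >= 3
Affected indices: 3, 4, ..., 5; delta = -10
  P[3]: 46 + -10 = 36
  P[4]: 59 + -10 = 49
  P[5]: 57 + -10 = 47

Answer: 3:36 4:49 5:47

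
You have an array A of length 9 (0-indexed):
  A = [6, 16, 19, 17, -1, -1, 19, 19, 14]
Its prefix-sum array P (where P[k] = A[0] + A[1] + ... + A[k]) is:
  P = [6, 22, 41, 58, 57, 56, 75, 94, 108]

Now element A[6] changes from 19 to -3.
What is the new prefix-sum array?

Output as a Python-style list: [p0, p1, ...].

Change: A[6] 19 -> -3, delta = -22
P[k] for k < 6: unchanged (A[6] not included)
P[k] for k >= 6: shift by delta = -22
  P[0] = 6 + 0 = 6
  P[1] = 22 + 0 = 22
  P[2] = 41 + 0 = 41
  P[3] = 58 + 0 = 58
  P[4] = 57 + 0 = 57
  P[5] = 56 + 0 = 56
  P[6] = 75 + -22 = 53
  P[7] = 94 + -22 = 72
  P[8] = 108 + -22 = 86

Answer: [6, 22, 41, 58, 57, 56, 53, 72, 86]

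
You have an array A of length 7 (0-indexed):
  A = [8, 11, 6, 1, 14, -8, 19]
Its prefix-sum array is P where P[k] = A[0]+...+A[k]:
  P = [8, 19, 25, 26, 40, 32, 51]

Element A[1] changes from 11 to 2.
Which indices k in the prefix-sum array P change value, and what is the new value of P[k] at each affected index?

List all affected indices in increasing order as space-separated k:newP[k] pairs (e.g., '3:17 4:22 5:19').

Answer: 1:10 2:16 3:17 4:31 5:23 6:42

Derivation:
P[k] = A[0] + ... + A[k]
P[k] includes A[1] iff k >= 1
Affected indices: 1, 2, ..., 6; delta = -9
  P[1]: 19 + -9 = 10
  P[2]: 25 + -9 = 16
  P[3]: 26 + -9 = 17
  P[4]: 40 + -9 = 31
  P[5]: 32 + -9 = 23
  P[6]: 51 + -9 = 42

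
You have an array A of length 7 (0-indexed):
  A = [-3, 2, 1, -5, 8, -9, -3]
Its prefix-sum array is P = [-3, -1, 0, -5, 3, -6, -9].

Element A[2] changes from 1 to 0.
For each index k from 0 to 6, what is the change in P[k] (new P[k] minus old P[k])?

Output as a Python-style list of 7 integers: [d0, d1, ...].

Element change: A[2] 1 -> 0, delta = -1
For k < 2: P[k] unchanged, delta_P[k] = 0
For k >= 2: P[k] shifts by exactly -1
Delta array: [0, 0, -1, -1, -1, -1, -1]

Answer: [0, 0, -1, -1, -1, -1, -1]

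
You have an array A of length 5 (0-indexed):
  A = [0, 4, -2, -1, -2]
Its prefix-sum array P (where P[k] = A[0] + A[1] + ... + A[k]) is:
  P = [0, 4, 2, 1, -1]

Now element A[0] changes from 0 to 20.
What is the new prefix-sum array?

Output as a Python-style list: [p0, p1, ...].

Change: A[0] 0 -> 20, delta = 20
P[k] for k < 0: unchanged (A[0] not included)
P[k] for k >= 0: shift by delta = 20
  P[0] = 0 + 20 = 20
  P[1] = 4 + 20 = 24
  P[2] = 2 + 20 = 22
  P[3] = 1 + 20 = 21
  P[4] = -1 + 20 = 19

Answer: [20, 24, 22, 21, 19]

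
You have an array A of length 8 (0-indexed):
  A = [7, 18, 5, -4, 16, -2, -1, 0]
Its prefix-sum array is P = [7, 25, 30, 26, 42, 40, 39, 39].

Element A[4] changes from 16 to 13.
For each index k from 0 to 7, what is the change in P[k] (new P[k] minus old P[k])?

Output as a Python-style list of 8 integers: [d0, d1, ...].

Element change: A[4] 16 -> 13, delta = -3
For k < 4: P[k] unchanged, delta_P[k] = 0
For k >= 4: P[k] shifts by exactly -3
Delta array: [0, 0, 0, 0, -3, -3, -3, -3]

Answer: [0, 0, 0, 0, -3, -3, -3, -3]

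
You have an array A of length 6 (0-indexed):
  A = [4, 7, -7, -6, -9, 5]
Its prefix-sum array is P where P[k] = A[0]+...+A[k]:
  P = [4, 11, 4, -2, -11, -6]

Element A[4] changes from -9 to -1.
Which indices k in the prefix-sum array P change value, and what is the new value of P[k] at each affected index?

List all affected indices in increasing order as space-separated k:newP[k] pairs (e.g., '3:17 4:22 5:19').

Answer: 4:-3 5:2

Derivation:
P[k] = A[0] + ... + A[k]
P[k] includes A[4] iff k >= 4
Affected indices: 4, 5, ..., 5; delta = 8
  P[4]: -11 + 8 = -3
  P[5]: -6 + 8 = 2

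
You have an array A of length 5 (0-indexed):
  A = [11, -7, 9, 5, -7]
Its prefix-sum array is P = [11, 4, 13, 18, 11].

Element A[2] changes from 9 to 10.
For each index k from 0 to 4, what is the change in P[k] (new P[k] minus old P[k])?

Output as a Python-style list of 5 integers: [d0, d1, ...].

Element change: A[2] 9 -> 10, delta = 1
For k < 2: P[k] unchanged, delta_P[k] = 0
For k >= 2: P[k] shifts by exactly 1
Delta array: [0, 0, 1, 1, 1]

Answer: [0, 0, 1, 1, 1]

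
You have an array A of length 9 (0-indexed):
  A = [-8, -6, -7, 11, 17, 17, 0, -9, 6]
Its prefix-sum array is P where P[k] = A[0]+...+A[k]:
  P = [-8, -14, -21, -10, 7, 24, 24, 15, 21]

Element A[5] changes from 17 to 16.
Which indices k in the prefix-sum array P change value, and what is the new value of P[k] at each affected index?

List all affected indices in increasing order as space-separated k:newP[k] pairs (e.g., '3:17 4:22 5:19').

Answer: 5:23 6:23 7:14 8:20

Derivation:
P[k] = A[0] + ... + A[k]
P[k] includes A[5] iff k >= 5
Affected indices: 5, 6, ..., 8; delta = -1
  P[5]: 24 + -1 = 23
  P[6]: 24 + -1 = 23
  P[7]: 15 + -1 = 14
  P[8]: 21 + -1 = 20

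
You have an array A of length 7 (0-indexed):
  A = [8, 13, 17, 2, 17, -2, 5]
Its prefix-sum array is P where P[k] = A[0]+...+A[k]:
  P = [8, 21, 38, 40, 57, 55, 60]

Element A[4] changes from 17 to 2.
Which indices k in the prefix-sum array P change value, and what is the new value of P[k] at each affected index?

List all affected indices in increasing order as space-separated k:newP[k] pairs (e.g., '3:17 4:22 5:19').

P[k] = A[0] + ... + A[k]
P[k] includes A[4] iff k >= 4
Affected indices: 4, 5, ..., 6; delta = -15
  P[4]: 57 + -15 = 42
  P[5]: 55 + -15 = 40
  P[6]: 60 + -15 = 45

Answer: 4:42 5:40 6:45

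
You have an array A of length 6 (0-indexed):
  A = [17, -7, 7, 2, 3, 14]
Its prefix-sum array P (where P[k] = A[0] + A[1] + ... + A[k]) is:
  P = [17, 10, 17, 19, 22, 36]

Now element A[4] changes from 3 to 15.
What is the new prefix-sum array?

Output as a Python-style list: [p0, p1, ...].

Answer: [17, 10, 17, 19, 34, 48]

Derivation:
Change: A[4] 3 -> 15, delta = 12
P[k] for k < 4: unchanged (A[4] not included)
P[k] for k >= 4: shift by delta = 12
  P[0] = 17 + 0 = 17
  P[1] = 10 + 0 = 10
  P[2] = 17 + 0 = 17
  P[3] = 19 + 0 = 19
  P[4] = 22 + 12 = 34
  P[5] = 36 + 12 = 48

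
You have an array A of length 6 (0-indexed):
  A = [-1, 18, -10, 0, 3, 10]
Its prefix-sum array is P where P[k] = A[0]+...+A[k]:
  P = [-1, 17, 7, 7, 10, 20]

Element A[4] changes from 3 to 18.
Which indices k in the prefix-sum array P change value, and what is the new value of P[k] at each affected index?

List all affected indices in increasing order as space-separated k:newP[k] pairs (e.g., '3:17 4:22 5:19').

Answer: 4:25 5:35

Derivation:
P[k] = A[0] + ... + A[k]
P[k] includes A[4] iff k >= 4
Affected indices: 4, 5, ..., 5; delta = 15
  P[4]: 10 + 15 = 25
  P[5]: 20 + 15 = 35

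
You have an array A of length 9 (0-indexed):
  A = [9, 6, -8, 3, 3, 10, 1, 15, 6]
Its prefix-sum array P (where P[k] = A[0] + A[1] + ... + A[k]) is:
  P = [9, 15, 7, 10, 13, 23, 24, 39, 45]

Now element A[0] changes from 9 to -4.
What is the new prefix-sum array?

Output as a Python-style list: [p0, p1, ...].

Answer: [-4, 2, -6, -3, 0, 10, 11, 26, 32]

Derivation:
Change: A[0] 9 -> -4, delta = -13
P[k] for k < 0: unchanged (A[0] not included)
P[k] for k >= 0: shift by delta = -13
  P[0] = 9 + -13 = -4
  P[1] = 15 + -13 = 2
  P[2] = 7 + -13 = -6
  P[3] = 10 + -13 = -3
  P[4] = 13 + -13 = 0
  P[5] = 23 + -13 = 10
  P[6] = 24 + -13 = 11
  P[7] = 39 + -13 = 26
  P[8] = 45 + -13 = 32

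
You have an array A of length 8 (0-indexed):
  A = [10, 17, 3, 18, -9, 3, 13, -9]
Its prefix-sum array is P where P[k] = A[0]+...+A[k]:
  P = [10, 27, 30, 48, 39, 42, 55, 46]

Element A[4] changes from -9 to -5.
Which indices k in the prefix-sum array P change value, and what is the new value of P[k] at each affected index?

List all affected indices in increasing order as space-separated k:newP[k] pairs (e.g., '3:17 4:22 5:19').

P[k] = A[0] + ... + A[k]
P[k] includes A[4] iff k >= 4
Affected indices: 4, 5, ..., 7; delta = 4
  P[4]: 39 + 4 = 43
  P[5]: 42 + 4 = 46
  P[6]: 55 + 4 = 59
  P[7]: 46 + 4 = 50

Answer: 4:43 5:46 6:59 7:50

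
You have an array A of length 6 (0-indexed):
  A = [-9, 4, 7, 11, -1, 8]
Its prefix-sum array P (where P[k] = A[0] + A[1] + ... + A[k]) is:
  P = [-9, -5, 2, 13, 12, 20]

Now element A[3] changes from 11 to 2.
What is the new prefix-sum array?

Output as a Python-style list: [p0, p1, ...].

Change: A[3] 11 -> 2, delta = -9
P[k] for k < 3: unchanged (A[3] not included)
P[k] for k >= 3: shift by delta = -9
  P[0] = -9 + 0 = -9
  P[1] = -5 + 0 = -5
  P[2] = 2 + 0 = 2
  P[3] = 13 + -9 = 4
  P[4] = 12 + -9 = 3
  P[5] = 20 + -9 = 11

Answer: [-9, -5, 2, 4, 3, 11]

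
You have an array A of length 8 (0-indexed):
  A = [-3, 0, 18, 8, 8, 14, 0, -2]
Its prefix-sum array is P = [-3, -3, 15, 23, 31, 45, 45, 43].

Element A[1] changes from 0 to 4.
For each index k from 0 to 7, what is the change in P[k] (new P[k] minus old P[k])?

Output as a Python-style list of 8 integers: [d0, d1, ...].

Element change: A[1] 0 -> 4, delta = 4
For k < 1: P[k] unchanged, delta_P[k] = 0
For k >= 1: P[k] shifts by exactly 4
Delta array: [0, 4, 4, 4, 4, 4, 4, 4]

Answer: [0, 4, 4, 4, 4, 4, 4, 4]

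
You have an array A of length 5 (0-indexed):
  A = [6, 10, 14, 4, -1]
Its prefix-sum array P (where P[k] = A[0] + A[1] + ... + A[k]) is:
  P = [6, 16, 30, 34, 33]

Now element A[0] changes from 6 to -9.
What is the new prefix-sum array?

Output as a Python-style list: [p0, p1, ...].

Answer: [-9, 1, 15, 19, 18]

Derivation:
Change: A[0] 6 -> -9, delta = -15
P[k] for k < 0: unchanged (A[0] not included)
P[k] for k >= 0: shift by delta = -15
  P[0] = 6 + -15 = -9
  P[1] = 16 + -15 = 1
  P[2] = 30 + -15 = 15
  P[3] = 34 + -15 = 19
  P[4] = 33 + -15 = 18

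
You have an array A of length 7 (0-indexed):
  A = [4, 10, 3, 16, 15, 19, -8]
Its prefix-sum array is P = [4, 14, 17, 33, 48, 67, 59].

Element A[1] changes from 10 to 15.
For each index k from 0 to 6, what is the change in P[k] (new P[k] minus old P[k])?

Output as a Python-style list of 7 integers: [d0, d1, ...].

Element change: A[1] 10 -> 15, delta = 5
For k < 1: P[k] unchanged, delta_P[k] = 0
For k >= 1: P[k] shifts by exactly 5
Delta array: [0, 5, 5, 5, 5, 5, 5]

Answer: [0, 5, 5, 5, 5, 5, 5]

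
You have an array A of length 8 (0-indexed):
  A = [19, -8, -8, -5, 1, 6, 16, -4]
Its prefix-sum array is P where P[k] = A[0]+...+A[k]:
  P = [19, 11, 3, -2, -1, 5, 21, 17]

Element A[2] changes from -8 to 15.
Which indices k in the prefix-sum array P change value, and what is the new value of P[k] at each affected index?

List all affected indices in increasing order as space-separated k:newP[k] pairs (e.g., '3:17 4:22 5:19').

P[k] = A[0] + ... + A[k]
P[k] includes A[2] iff k >= 2
Affected indices: 2, 3, ..., 7; delta = 23
  P[2]: 3 + 23 = 26
  P[3]: -2 + 23 = 21
  P[4]: -1 + 23 = 22
  P[5]: 5 + 23 = 28
  P[6]: 21 + 23 = 44
  P[7]: 17 + 23 = 40

Answer: 2:26 3:21 4:22 5:28 6:44 7:40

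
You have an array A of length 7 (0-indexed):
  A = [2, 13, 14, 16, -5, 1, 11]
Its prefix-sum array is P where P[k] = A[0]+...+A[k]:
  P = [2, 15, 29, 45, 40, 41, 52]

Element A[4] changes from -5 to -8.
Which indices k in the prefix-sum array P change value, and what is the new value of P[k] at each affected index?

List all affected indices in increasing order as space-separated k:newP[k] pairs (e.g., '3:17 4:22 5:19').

Answer: 4:37 5:38 6:49

Derivation:
P[k] = A[0] + ... + A[k]
P[k] includes A[4] iff k >= 4
Affected indices: 4, 5, ..., 6; delta = -3
  P[4]: 40 + -3 = 37
  P[5]: 41 + -3 = 38
  P[6]: 52 + -3 = 49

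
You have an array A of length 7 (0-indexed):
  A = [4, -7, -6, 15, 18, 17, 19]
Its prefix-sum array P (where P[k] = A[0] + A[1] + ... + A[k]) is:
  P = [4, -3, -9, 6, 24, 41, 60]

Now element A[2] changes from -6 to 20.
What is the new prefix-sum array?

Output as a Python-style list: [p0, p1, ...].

Answer: [4, -3, 17, 32, 50, 67, 86]

Derivation:
Change: A[2] -6 -> 20, delta = 26
P[k] for k < 2: unchanged (A[2] not included)
P[k] for k >= 2: shift by delta = 26
  P[0] = 4 + 0 = 4
  P[1] = -3 + 0 = -3
  P[2] = -9 + 26 = 17
  P[3] = 6 + 26 = 32
  P[4] = 24 + 26 = 50
  P[5] = 41 + 26 = 67
  P[6] = 60 + 26 = 86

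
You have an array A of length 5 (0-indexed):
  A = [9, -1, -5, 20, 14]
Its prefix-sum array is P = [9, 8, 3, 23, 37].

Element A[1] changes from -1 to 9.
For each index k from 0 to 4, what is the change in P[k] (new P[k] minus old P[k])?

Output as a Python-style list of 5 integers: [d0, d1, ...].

Answer: [0, 10, 10, 10, 10]

Derivation:
Element change: A[1] -1 -> 9, delta = 10
For k < 1: P[k] unchanged, delta_P[k] = 0
For k >= 1: P[k] shifts by exactly 10
Delta array: [0, 10, 10, 10, 10]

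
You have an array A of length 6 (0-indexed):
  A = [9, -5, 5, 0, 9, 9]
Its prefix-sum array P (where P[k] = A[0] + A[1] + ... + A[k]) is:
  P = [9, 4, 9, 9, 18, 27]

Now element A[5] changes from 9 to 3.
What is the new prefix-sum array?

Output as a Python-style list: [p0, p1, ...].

Change: A[5] 9 -> 3, delta = -6
P[k] for k < 5: unchanged (A[5] not included)
P[k] for k >= 5: shift by delta = -6
  P[0] = 9 + 0 = 9
  P[1] = 4 + 0 = 4
  P[2] = 9 + 0 = 9
  P[3] = 9 + 0 = 9
  P[4] = 18 + 0 = 18
  P[5] = 27 + -6 = 21

Answer: [9, 4, 9, 9, 18, 21]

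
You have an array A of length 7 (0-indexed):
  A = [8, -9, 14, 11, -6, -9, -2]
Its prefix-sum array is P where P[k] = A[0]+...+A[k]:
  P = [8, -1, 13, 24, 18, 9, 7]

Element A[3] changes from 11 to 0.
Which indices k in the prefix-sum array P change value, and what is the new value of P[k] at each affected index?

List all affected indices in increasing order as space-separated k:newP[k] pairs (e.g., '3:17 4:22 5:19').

P[k] = A[0] + ... + A[k]
P[k] includes A[3] iff k >= 3
Affected indices: 3, 4, ..., 6; delta = -11
  P[3]: 24 + -11 = 13
  P[4]: 18 + -11 = 7
  P[5]: 9 + -11 = -2
  P[6]: 7 + -11 = -4

Answer: 3:13 4:7 5:-2 6:-4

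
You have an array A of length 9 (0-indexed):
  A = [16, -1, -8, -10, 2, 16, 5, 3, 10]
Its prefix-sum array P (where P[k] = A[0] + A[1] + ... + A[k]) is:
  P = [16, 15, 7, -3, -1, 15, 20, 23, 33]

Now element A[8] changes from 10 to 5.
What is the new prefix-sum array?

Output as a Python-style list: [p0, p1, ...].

Answer: [16, 15, 7, -3, -1, 15, 20, 23, 28]

Derivation:
Change: A[8] 10 -> 5, delta = -5
P[k] for k < 8: unchanged (A[8] not included)
P[k] for k >= 8: shift by delta = -5
  P[0] = 16 + 0 = 16
  P[1] = 15 + 0 = 15
  P[2] = 7 + 0 = 7
  P[3] = -3 + 0 = -3
  P[4] = -1 + 0 = -1
  P[5] = 15 + 0 = 15
  P[6] = 20 + 0 = 20
  P[7] = 23 + 0 = 23
  P[8] = 33 + -5 = 28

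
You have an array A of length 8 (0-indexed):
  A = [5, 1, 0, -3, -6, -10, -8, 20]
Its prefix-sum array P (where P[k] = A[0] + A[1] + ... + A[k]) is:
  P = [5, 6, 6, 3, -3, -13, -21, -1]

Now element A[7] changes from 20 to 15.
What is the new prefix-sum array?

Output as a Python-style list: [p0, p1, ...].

Change: A[7] 20 -> 15, delta = -5
P[k] for k < 7: unchanged (A[7] not included)
P[k] for k >= 7: shift by delta = -5
  P[0] = 5 + 0 = 5
  P[1] = 6 + 0 = 6
  P[2] = 6 + 0 = 6
  P[3] = 3 + 0 = 3
  P[4] = -3 + 0 = -3
  P[5] = -13 + 0 = -13
  P[6] = -21 + 0 = -21
  P[7] = -1 + -5 = -6

Answer: [5, 6, 6, 3, -3, -13, -21, -6]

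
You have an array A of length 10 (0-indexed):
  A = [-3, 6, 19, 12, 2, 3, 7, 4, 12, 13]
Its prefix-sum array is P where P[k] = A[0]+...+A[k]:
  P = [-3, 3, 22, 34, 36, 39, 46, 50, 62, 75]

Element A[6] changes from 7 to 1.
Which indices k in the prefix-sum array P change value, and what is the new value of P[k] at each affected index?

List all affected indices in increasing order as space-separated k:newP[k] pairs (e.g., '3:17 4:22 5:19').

Answer: 6:40 7:44 8:56 9:69

Derivation:
P[k] = A[0] + ... + A[k]
P[k] includes A[6] iff k >= 6
Affected indices: 6, 7, ..., 9; delta = -6
  P[6]: 46 + -6 = 40
  P[7]: 50 + -6 = 44
  P[8]: 62 + -6 = 56
  P[9]: 75 + -6 = 69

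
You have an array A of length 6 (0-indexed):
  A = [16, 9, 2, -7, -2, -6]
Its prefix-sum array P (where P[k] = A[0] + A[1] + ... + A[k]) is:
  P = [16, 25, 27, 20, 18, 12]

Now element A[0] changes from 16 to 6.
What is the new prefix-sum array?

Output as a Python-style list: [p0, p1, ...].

Answer: [6, 15, 17, 10, 8, 2]

Derivation:
Change: A[0] 16 -> 6, delta = -10
P[k] for k < 0: unchanged (A[0] not included)
P[k] for k >= 0: shift by delta = -10
  P[0] = 16 + -10 = 6
  P[1] = 25 + -10 = 15
  P[2] = 27 + -10 = 17
  P[3] = 20 + -10 = 10
  P[4] = 18 + -10 = 8
  P[5] = 12 + -10 = 2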